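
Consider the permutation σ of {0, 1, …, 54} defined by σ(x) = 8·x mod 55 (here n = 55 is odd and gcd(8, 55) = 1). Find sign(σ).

+1

Orbit of 16 under x↦8x: [16, 18, 34, 52, 31, 28, 4]… (length divides ord_55(8)).
Cycle lengths of π_8 on ℤ/55ℤ: [20, 20, 10, 4, 1]; 5 cycles in total.
Σ(ℓ_i−1) = 55−5 = 50; sign = (−1)^50 = +1.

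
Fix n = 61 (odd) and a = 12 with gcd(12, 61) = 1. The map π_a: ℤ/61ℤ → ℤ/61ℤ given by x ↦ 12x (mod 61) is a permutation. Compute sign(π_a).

+1

Orbit of 58 under x↦12x: [58, 25, 56, 1, 12, 22, 20]… (length divides ord_61(12)).
The orbit structure of x ↦ 12x mod 61: 5 orbits of sizes [15, 15, 15, 15, 1].
With 5 cycles on 61 points, sign = (−1)^{61−5} = +1.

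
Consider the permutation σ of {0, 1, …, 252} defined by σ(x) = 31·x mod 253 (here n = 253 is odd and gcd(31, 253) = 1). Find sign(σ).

Orbit of 27 under x↦31x: [27, 78, 141, 70, 146, 225, 144]… (length divides ord_253(31)).
Cycle type of π: 55×4 + 11×2 + 5×2 + 1; total 9 cycles.
n − c = 253 − 9 = 244; sign = (−1)^244 = +1.
Check: (31/253) = +1 by Zolotarev.

+1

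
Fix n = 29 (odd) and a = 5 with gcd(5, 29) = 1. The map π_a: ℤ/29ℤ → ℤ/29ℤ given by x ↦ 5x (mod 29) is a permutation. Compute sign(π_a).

Start at x=24: 24 → 4 → 20 → 13 → 7 → 6 → 1 → … (one orbit).
π_5 has 3 disjoint cycles with lengths [14, 14, 1] on {0,…,28}.
29 − 3 = 26 transpositions; sign(π) = (−1)^26 = +1.

+1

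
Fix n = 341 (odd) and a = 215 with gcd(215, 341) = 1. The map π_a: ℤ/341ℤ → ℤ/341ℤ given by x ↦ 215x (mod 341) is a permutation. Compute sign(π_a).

+1

Trace 70: π^k(70) = [70, 46, 1, 215, 190, 271, 295] for k=0..6.
π_215 has 35 disjoint cycles with lengths [10, 10, 10, 10, 10, 10, 10, 10, 10, 10, 10, 10, 10, 10, 10, 10, 10, 10, 10, 10, 10, 10, 10, 10, 10, 10, 10, 10, 10, 10, 10, 10, 10, 10, 1] on {0,…,340}.
With 35 cycles on 341 points, sign = (−1)^{341−35} = +1.
(215|341)_J = +1 (Zolotarev's lemma cross-check).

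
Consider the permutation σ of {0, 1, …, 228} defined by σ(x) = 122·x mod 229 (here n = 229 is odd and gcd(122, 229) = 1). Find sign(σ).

-1

Start at x=107: 107 → 1 → 122 → 228 → 107 (one orbit).
58 cycles of lengths [4, 4, 4, 4, 4, 4, 4, 4, 4, 4, 4, 4, 4, 4, 4, 4, 4, 4, 4, 4, 4, 4, 4, 4, 4, 4, 4, 4, 4, 4, 4, 4, 4, 4, 4, 4, 4, 4, 4, 4, 4, 4, 4, 4, 4, 4, 4, 4, 4, 4, 4, 4, 4, 4, 4, 4, 4, 1].
229 − 58 = 171 transpositions; sign(π) = (−1)^171 = -1.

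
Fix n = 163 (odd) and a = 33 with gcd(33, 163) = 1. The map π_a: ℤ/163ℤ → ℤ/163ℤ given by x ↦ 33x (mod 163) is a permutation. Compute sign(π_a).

+1

Trace 1: π^k(1) = [1, 33, 111, 77, 96, 71, 61] for k=0..6.
The orbit structure of x ↦ 33x mod 163: 3 orbits of sizes [81, 81, 1].
sign(π) = (−1)^{n − #cycles} = (−1)^{163−3} = (−1)^160 = +1.
Via Zolotarev, sign(π_{33}) = (33|163) = +1.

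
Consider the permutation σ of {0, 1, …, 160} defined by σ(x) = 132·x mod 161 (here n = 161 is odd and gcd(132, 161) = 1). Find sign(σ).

+1

Trace 83: π^k(83) = [83, 8, 90, 127, 20, 64, 76] for k=0..6.
11 cycles of lengths [22, 22, 22, 22, 22, 22, 22, 2, 2, 2, 1].
n − c = 161 − 11 = 150; sign = (−1)^150 = +1.
Zolotarev: (132|161) = +1, matching the cycle-count sign.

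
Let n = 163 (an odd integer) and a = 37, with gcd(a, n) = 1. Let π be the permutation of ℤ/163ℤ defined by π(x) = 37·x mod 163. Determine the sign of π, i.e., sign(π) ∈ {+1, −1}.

Trace 77: π^k(77) = [77, 78, 115, 17, 140, 127, 135] for k=0..6.
Cycle lengths of π_37 on ℤ/163ℤ: [54, 54, 54, 1]; 4 cycles in total.
n − c = 163 − 4 = 159; sign = (−1)^159 = -1.

-1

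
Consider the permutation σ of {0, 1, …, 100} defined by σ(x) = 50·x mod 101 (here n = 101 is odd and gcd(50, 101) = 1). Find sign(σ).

Start at x=24: 24 → 89 → 6 → 98 → 52 → 75 → 13 → … (one orbit).
π_50 has 2 disjoint cycles with lengths [100, 1] on {0,…,100}.
n − c = 101 − 2 = 99; sign = (−1)^99 = -1.

-1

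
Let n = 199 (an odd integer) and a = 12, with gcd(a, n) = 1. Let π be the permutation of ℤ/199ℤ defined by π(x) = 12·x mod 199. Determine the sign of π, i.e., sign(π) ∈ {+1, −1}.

Orbit of 92 under x↦12x: [92, 109, 114, 174, 98, 181, 182]… (length divides ord_199(12)).
The orbit structure of x ↦ 12x mod 199: 4 orbits of sizes [66, 66, 66, 1].
sign(π) = (−1)^{n − #cycles} = (−1)^{199−4} = (−1)^195 = -1.
Zolotarev: (12|199) = -1, matching the cycle-count sign.

-1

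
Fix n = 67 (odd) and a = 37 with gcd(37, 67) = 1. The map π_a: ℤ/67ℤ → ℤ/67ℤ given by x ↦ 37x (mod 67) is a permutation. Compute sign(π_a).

+1

Start at x=29: 29 → 1 → 37 → 29 (one orbit).
Cycle type of π: 3×22 + 1; total 23 cycles.
With 23 cycles on 67 points, sign = (−1)^{67−23} = +1.
Check: (37/67) = +1 by Zolotarev.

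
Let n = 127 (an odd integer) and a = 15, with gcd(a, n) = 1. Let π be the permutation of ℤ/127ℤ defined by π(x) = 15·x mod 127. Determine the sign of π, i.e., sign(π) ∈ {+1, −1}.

Start at x=32: 32 → 99 → 88 → 50 → 115 → 74 → 94 → … (one orbit).
π_15 has 3 disjoint cycles with lengths [63, 63, 1] on {0,…,126}.
3 cycles on 127: each ℓ→(−1)^(ℓ−1), product (−1)^124 = +1.
Check: (15/127) = +1 by Zolotarev.

+1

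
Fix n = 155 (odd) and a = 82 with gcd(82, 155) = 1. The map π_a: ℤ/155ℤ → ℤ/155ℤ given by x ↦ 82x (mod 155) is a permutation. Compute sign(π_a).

-1

Orbit of 9 under x↦82x: [9, 118, 66, 142, 19, 8, 36]… (length divides ord_155(82)).
Cycle lengths of π_82 on ℤ/155ℤ: [60, 60, 15, 15, 4, 1]; 6 cycles in total.
n − c = 155 − 6 = 149; sign = (−1)^149 = -1.
Via Zolotarev, sign(π_{82}) = (82|155) = -1.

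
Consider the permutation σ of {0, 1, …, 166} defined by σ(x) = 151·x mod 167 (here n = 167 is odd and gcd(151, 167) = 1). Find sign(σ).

-1

Start at x=78: 78 → 88 → 95 → 150 → 105 → 157 → 160 → … (one orbit).
Decompose π into cycles: lengths [166, 1] (2 cycles, including the fixed point 0).
167 − 2 = 165 transpositions; sign(π) = (−1)^165 = -1.
Via Zolotarev, sign(π_{151}) = (151|167) = -1.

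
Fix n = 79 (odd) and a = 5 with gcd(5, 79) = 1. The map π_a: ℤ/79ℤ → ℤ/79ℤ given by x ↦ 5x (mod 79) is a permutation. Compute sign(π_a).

Start at x=31: 31 → 76 → 64 → 4 → 20 → 21 → 26 → … (one orbit).
Cycle lengths of π_5 on ℤ/79ℤ: [39, 39, 1]; 3 cycles in total.
3 cycles on 79: each ℓ→(−1)^(ℓ−1), product (−1)^76 = +1.

+1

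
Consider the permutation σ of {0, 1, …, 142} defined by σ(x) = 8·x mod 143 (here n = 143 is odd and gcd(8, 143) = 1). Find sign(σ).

+1

Orbit of 112 under x↦8x: [112, 38, 18, 1, 8, 64, 83]… (length divides ord_143(8)).
Cycle type of π: 20×6 + 10 + 4×3 + 1; total 11 cycles.
Σ(ℓ_i−1) = 143−11 = 132; sign = (−1)^132 = +1.
Zolotarev: (8|143) = +1, matching the cycle-count sign.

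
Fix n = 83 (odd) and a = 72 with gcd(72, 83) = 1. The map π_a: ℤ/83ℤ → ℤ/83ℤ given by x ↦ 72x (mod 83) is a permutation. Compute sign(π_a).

Orbit of 45 under x↦72x: [45, 3, 50, 31, 74, 16, 73]… (length divides ord_83(72)).
Cycle lengths of π_72 on ℤ/83ℤ: [82, 1]; 2 cycles in total.
n − c = 83 − 2 = 81; sign = (−1)^81 = -1.

-1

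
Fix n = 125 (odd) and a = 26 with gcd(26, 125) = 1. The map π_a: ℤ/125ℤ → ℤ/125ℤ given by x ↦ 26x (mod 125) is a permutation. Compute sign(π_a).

Start at x=101: 101 → 1 → 26 → 51 → 76 → 101 (one orbit).
Cycle lengths of π_26 on ℤ/125ℤ: [5, 5, 5, 5, 5, 5, 5, 5, 5, 5, 5, 5, 5, 5, 5, 5, 5, 5, 5, 5, 1, 1, 1, 1, 1, 1, 1, 1, 1, 1, 1, 1, 1, 1, 1, 1, 1, 1, 1, 1, 1, 1, 1, 1, 1]; 45 cycles in total.
45 cycles on 125: each ℓ→(−1)^(ℓ−1), product (−1)^80 = +1.
Zolotarev: (26|125) = +1, matching the cycle-count sign.

+1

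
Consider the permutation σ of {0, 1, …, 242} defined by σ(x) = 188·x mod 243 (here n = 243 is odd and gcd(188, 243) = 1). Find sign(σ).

Trace 215: π^k(215) = [215, 82, 107, 190, 242, 55, 134] for k=0..6.
32 cycles of lengths [18, 18, 18, 18, 18, 18, 18, 18, 18, 6, 6, 6, 6, 6, 6, 6, 6, 6, 2, 2, 2, 2, 2, 2, 2, 2, 2, 2, 2, 2, 2, 1].
32 cycles on 243: each ℓ→(−1)^(ℓ−1), product (−1)^211 = -1.
Via Zolotarev, sign(π_{188}) = (188|243) = -1.

-1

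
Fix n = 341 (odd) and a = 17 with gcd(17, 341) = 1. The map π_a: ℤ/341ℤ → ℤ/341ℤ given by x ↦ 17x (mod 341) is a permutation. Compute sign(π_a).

Start at x=1: 1 → 17 → 289 → 139 → 317 → 274 → 225 → … (one orbit).
Cycle type of π: 30×11 + 10 + 1; total 13 cycles.
341 − 13 = 328 transpositions; sign(π) = (−1)^328 = +1.
Via Zolotarev, sign(π_{17}) = (17|341) = +1.

+1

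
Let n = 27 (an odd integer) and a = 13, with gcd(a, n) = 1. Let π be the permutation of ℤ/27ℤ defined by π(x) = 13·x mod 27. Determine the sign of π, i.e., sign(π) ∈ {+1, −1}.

+1

Start at x=1: 1 → 13 → 7 → 10 → 22 → 16 → 19 → … (one orbit).
π_13 has 7 disjoint cycles with lengths [9, 9, 3, 3, 1, 1, 1] on {0,…,26}.
With 7 cycles on 27 points, sign = (−1)^{27−7} = +1.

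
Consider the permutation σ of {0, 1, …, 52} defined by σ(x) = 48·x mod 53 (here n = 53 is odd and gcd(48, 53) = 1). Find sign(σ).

Start at x=11: 11 → 51 → 10 → 3 → 38 → 22 → 49 → … (one orbit).
π_48 has 2 disjoint cycles with lengths [52, 1] on {0,…,52}.
sign(π) = (−1)^{n − #cycles} = (−1)^{53−2} = (−1)^51 = -1.

-1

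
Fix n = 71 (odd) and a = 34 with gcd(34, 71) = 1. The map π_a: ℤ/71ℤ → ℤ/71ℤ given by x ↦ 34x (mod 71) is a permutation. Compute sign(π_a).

-1

Trace 30: π^k(30) = [30, 26, 32, 23, 1, 34, 20] for k=0..6.
π_34 has 6 disjoint cycles with lengths [14, 14, 14, 14, 14, 1] on {0,…,70}.
6 cycles on 71: each ℓ→(−1)^(ℓ−1), product (−1)^65 = -1.
Check: (34/71) = -1 by Zolotarev.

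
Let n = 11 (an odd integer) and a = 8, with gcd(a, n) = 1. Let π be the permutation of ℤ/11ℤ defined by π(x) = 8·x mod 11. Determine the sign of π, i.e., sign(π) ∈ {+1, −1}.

Start at x=2: 2 → 5 → 7 → 1 → 8 → 9 → 6 → … (one orbit).
The orbit structure of x ↦ 8x mod 11: 2 orbits of sizes [10, 1].
Σ(ℓ_i−1) = 11−2 = 9; sign = (−1)^9 = -1.
(8|11)_J = -1 (Zolotarev's lemma cross-check).

-1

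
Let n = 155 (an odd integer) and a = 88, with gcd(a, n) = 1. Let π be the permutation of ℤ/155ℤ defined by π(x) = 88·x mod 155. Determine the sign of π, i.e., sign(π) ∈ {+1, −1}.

+1

Start at x=129: 129 → 37 → 1 → 88 → 149 → 92 → 36 → … (one orbit).
π_88 has 17 disjoint cycles with lengths [12, 12, 12, 12, 12, 12, 12, 12, 12, 12, 6, 6, 6, 6, 6, 4, 1] on {0,…,154}.
Σ(ℓ_i−1) = 155−17 = 138; sign = (−1)^138 = +1.
Zolotarev: (88|155) = +1, matching the cycle-count sign.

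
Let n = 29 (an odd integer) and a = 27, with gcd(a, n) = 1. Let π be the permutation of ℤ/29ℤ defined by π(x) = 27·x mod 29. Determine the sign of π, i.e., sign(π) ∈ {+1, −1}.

Trace 16: π^k(16) = [16, 26, 6, 17, 24, 10, 9] for k=0..6.
Decompose π into cycles: lengths [28, 1] (2 cycles, including the fixed point 0).
n − c = 29 − 2 = 27; sign = (−1)^27 = -1.
Check: (27/29) = -1 by Zolotarev.

-1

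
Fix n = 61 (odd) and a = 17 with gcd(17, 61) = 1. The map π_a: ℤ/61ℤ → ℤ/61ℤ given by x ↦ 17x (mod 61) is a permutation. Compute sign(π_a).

Trace 19: π^k(19) = [19, 18, 1, 17, 45, 33, 12] for k=0..6.
Cycle type of π: 60 + 1; total 2 cycles.
Σ(ℓ_i−1) = 61−2 = 59; sign = (−1)^59 = -1.
The Jacobi symbol (17|61) = -1 (Zolotarev) agrees.

-1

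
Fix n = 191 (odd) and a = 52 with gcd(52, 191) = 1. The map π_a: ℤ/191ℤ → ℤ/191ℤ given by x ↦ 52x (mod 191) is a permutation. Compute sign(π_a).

+1

Start at x=121: 121 → 180 → 1 → 52 → 30 → 32 → 136 → … (one orbit).
The orbit structure of x ↦ 52x mod 191: 11 orbits of sizes [19, 19, 19, 19, 19, 19, 19, 19, 19, 19, 1].
n − c = 191 − 11 = 180; sign = (−1)^180 = +1.
The Jacobi symbol (52|191) = +1 (Zolotarev) agrees.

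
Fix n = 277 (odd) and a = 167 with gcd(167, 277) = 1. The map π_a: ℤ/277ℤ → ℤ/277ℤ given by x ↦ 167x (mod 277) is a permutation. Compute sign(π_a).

Orbit of 242 under x↦167x: [242, 249, 33, 248, 143, 59, 158]… (length divides ord_277(167)).
Cycle lengths of π_167 on ℤ/277ℤ: [276, 1]; 2 cycles in total.
Σ(ℓ_i−1) = 277−2 = 275; sign = (−1)^275 = -1.

-1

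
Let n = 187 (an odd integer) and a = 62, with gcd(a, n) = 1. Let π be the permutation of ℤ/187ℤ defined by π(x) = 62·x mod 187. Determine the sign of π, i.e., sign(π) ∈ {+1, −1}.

+1

Orbit of 41 under x↦62x: [41, 111, 150, 137, 79, 36, 175]… (length divides ord_187(62)).
The orbit structure of x ↦ 62x mod 187: 5 orbits of sizes [80, 80, 16, 10, 1].
5 cycles on 187: each ℓ→(−1)^(ℓ−1), product (−1)^182 = +1.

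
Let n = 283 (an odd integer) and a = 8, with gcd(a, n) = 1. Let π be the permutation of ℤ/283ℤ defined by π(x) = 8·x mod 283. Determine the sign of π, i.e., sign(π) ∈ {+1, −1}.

Trace 175: π^k(175) = [175, 268, 163, 172, 244, 254, 51] for k=0..6.
The orbit structure of x ↦ 8x mod 283: 4 orbits of sizes [94, 94, 94, 1].
n − c = 283 − 4 = 279; sign = (−1)^279 = -1.
(8|283)_J = -1 (Zolotarev's lemma cross-check).

-1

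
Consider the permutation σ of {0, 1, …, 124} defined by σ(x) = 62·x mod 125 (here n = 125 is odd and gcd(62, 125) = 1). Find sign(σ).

Orbit of 81 under x↦62x: [81, 22, 114, 68, 91, 17, 54]… (length divides ord_125(62)).
Cycle type of π: 100 + 20 + 4 + 1; total 4 cycles.
n − c = 125 − 4 = 121; sign = (−1)^121 = -1.
Check: (62/125) = -1 by Zolotarev.

-1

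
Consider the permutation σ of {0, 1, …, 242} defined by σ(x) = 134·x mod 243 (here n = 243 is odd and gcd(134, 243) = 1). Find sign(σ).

-1

Start at x=107: 107 → 1 → 134 → 217 → 161 → 190 → 188 → … (one orbit).
π_134 has 32 disjoint cycles with lengths [18, 18, 18, 18, 18, 18, 18, 18, 18, 6, 6, 6, 6, 6, 6, 6, 6, 6, 2, 2, 2, 2, 2, 2, 2, 2, 2, 2, 2, 2, 2, 1] on {0,…,242}.
Σ(ℓ_i−1) = 243−32 = 211; sign = (−1)^211 = -1.
Via Zolotarev, sign(π_{134}) = (134|243) = -1.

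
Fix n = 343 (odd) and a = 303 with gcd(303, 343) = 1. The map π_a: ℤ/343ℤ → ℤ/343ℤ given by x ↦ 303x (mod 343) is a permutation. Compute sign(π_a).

Trace 116: π^k(116) = [116, 162, 37, 235, 204, 72, 207] for k=0..6.
π_303 has 7 disjoint cycles with lengths [147, 147, 21, 21, 3, 3, 1] on {0,…,342}.
Σ(ℓ_i−1) = 343−7 = 336; sign = (−1)^336 = +1.
Zolotarev: (303|343) = +1, matching the cycle-count sign.

+1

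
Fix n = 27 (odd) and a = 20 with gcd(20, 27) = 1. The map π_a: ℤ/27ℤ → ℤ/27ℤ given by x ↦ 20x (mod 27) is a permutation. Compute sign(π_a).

Start at x=2: 2 → 13 → 17 → 16 → 23 → 1 → 20 → … (one orbit).
π_20 has 4 disjoint cycles with lengths [18, 6, 2, 1] on {0,…,26}.
n − c = 27 − 4 = 23; sign = (−1)^23 = -1.
The Jacobi symbol (20|27) = -1 (Zolotarev) agrees.

-1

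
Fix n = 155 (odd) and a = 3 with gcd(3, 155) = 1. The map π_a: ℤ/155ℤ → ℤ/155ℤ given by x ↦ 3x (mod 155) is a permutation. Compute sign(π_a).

+1

Orbit of 129 under x↦3x: [129, 77, 76, 73, 64, 37, 111]… (length divides ord_155(3)).
Cycle type of π: 60×2 + 30 + 4 + 1; total 5 cycles.
5 cycles on 155: each ℓ→(−1)^(ℓ−1), product (−1)^150 = +1.
Zolotarev: (3|155) = +1, matching the cycle-count sign.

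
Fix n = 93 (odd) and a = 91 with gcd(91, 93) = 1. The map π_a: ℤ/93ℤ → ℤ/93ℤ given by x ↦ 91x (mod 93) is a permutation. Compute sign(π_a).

-1

Start at x=16: 16 → 61 → 64 → 58 → 70 → 46 → 1 → … (one orbit).
Cycle lengths of π_91 on ℤ/93ℤ: [10, 10, 10, 10, 10, 10, 10, 10, 10, 1, 1, 1]; 12 cycles in total.
12 cycles on 93: each ℓ→(−1)^(ℓ−1), product (−1)^81 = -1.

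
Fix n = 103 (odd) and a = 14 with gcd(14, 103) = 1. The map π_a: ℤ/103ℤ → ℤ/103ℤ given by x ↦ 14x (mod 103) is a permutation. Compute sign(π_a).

Start at x=72: 72 → 81 → 1 → 14 → 93 → 66 → 100 → … (one orbit).
π_14 has 7 disjoint cycles with lengths [17, 17, 17, 17, 17, 17, 1] on {0,…,102}.
n − c = 103 − 7 = 96; sign = (−1)^96 = +1.
(14|103)_J = +1 (Zolotarev's lemma cross-check).

+1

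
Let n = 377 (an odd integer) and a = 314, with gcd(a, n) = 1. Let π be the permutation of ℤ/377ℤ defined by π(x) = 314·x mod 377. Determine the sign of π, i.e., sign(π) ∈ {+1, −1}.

-1

Orbit of 190 under x↦314x: [190, 94, 110, 233, 24, 373, 252]… (length divides ord_377(314)).
The orbit structure of x ↦ 314x mod 377: 10 orbits of sizes [84, 84, 84, 84, 12, 7, 7, 7, 7, 1].
With 10 cycles on 377 points, sign = (−1)^{377−10} = -1.
The Jacobi symbol (314|377) = -1 (Zolotarev) agrees.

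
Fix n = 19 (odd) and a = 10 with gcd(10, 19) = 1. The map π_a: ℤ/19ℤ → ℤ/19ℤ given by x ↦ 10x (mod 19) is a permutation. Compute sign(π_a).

-1

Trace 12: π^k(12) = [12, 6, 3, 11, 15, 17, 18] for k=0..6.
Cycle type of π: 18 + 1; total 2 cycles.
2 cycles on 19: each ℓ→(−1)^(ℓ−1), product (−1)^17 = -1.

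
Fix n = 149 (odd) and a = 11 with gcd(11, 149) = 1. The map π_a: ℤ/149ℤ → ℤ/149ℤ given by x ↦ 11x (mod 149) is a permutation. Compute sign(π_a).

-1

Trace 27: π^k(27) = [27, 148, 138, 28, 10, 110, 18] for k=0..6.
Cycle lengths of π_11 on ℤ/149ℤ: [148, 1]; 2 cycles in total.
sign(π) = (−1)^{n − #cycles} = (−1)^{149−2} = (−1)^147 = -1.
Check: (11/149) = -1 by Zolotarev.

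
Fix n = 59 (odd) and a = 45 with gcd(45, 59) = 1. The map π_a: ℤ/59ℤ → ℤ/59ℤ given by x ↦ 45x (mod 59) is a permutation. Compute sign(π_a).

+1

Orbit of 9 under x↦45x: [9, 51, 53, 25, 4, 3, 17]… (length divides ord_59(45)).
3 cycles of lengths [29, 29, 1].
59 − 3 = 56 transpositions; sign(π) = (−1)^56 = +1.
Check: (45/59) = +1 by Zolotarev.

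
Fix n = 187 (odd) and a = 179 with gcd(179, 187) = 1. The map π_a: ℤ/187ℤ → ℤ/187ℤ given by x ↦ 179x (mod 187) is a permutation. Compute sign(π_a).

Start at x=115: 115 → 15 → 67 → 25 → 174 → 104 → 103 → … (one orbit).
π_179 has 9 disjoint cycles with lengths [40, 40, 40, 40, 8, 8, 5, 5, 1] on {0,…,186}.
Σ(ℓ_i−1) = 187−9 = 178; sign = (−1)^178 = +1.

+1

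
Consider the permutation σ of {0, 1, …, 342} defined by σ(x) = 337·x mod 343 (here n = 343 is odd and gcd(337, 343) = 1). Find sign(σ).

+1

Trace 162: π^k(162) = [162, 57, 1, 337, 36, 127, 267] for k=0..6.
Cycle type of π: 49×6 + 7×6 + 1×7; total 19 cycles.
With 19 cycles on 343 points, sign = (−1)^{343−19} = +1.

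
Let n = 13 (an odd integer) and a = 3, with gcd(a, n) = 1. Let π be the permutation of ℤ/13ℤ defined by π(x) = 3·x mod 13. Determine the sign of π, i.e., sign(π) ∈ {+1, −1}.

Orbit of 1 under x↦3x: [1, 3, 9]… (length divides ord_13(3)).
The orbit structure of x ↦ 3x mod 13: 5 orbits of sizes [3, 3, 3, 3, 1].
13 − 5 = 8 transpositions; sign(π) = (−1)^8 = +1.
The Jacobi symbol (3|13) = +1 (Zolotarev) agrees.

+1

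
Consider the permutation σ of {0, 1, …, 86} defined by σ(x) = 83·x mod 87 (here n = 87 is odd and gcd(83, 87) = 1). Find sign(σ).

-1

Start at x=82: 82 → 20 → 7 → 59 → 25 → 74 → 52 → … (one orbit).
Cycle lengths of π_83 on ℤ/87ℤ: [14, 14, 14, 14, 7, 7, 7, 7, 2, 1]; 10 cycles in total.
sign(π) = (−1)^{n − #cycles} = (−1)^{87−10} = (−1)^77 = -1.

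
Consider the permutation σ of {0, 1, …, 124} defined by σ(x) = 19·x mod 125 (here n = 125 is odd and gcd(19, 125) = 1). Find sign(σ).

Start at x=96: 96 → 74 → 31 → 89 → 66 → 4 → 76 → … (one orbit).
The orbit structure of x ↦ 19x mod 125: 7 orbits of sizes [50, 50, 10, 10, 2, 2, 1].
With 7 cycles on 125 points, sign = (−1)^{125−7} = +1.
(19|125)_J = +1 (Zolotarev's lemma cross-check).

+1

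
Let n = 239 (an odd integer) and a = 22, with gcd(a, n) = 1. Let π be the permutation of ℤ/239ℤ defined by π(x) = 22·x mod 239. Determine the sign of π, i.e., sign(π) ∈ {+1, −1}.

Orbit of 128 under x↦22x: [128, 187, 51, 166, 67, 40, 163]… (length divides ord_239(22)).
The orbit structure of x ↦ 22x mod 239: 15 orbits of sizes [17, 17, 17, 17, 17, 17, 17, 17, 17, 17, 17, 17, 17, 17, 1].
Σ(ℓ_i−1) = 239−15 = 224; sign = (−1)^224 = +1.
Via Zolotarev, sign(π_{22}) = (22|239) = +1.

+1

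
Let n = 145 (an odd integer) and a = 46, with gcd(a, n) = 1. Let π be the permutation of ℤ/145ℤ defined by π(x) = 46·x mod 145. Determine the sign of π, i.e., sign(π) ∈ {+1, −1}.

-1

Orbit of 41 under x↦46x: [41, 1, 46, 86]… (length divides ord_145(46)).
Decompose π into cycles: lengths [4, 4, 4, 4, 4, 4, 4, 4, 4, 4, 4, 4, 4, 4, 4, 4, 4, 4, 4, 4, 4, 4, 4, 4, 4, 4, 4, 4, 4, 4, 4, 4, 4, 4, 4, 1, 1, 1, 1, 1] (40 cycles, including the fixed point 0).
n − c = 145 − 40 = 105; sign = (−1)^105 = -1.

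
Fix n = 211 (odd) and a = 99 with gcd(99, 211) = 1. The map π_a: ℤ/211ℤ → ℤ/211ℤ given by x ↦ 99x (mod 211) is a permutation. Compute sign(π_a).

+1

Start at x=125: 125 → 137 → 59 → 144 → 119 → 176 → 122 → … (one orbit).
Decompose π into cycles: lengths [105, 105, 1] (3 cycles, including the fixed point 0).
With 3 cycles on 211 points, sign = (−1)^{211−3} = +1.
Check: (99/211) = +1 by Zolotarev.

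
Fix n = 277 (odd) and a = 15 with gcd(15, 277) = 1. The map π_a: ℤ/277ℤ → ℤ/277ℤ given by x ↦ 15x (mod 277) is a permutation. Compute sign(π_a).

Trace 21: π^k(21) = [21, 38, 16, 240, 276, 262, 52] for k=0..6.
Cycle type of π: 92×3 + 1; total 4 cycles.
Σ(ℓ_i−1) = 277−4 = 273; sign = (−1)^273 = -1.
Via Zolotarev, sign(π_{15}) = (15|277) = -1.

-1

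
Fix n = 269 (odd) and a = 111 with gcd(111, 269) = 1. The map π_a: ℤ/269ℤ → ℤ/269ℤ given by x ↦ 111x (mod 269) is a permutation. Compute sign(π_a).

Start at x=168: 168 → 87 → 242 → 231 → 86 → 131 → 15 → … (one orbit).
Cycle lengths of π_111 on ℤ/269ℤ: [268, 1]; 2 cycles in total.
n − c = 269 − 2 = 267; sign = (−1)^267 = -1.
Via Zolotarev, sign(π_{111}) = (111|269) = -1.

-1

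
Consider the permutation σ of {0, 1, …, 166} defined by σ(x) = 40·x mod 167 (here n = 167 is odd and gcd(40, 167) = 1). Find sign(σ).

Orbit of 70 under x↦40x: [70, 128, 110, 58, 149, 115, 91]… (length divides ord_167(40)).
π_40 has 2 disjoint cycles with lengths [166, 1] on {0,…,166}.
With 2 cycles on 167 points, sign = (−1)^{167−2} = -1.
(40|167)_J = -1 (Zolotarev's lemma cross-check).

-1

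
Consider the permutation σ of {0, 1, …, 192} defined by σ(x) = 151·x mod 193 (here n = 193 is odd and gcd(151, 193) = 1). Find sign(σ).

Orbit of 81 under x↦151x: [81, 72, 64, 14, 184, 185, 143]… (length divides ord_193(151)).
Decompose π into cycles: lengths [32, 32, 32, 32, 32, 32, 1] (7 cycles, including the fixed point 0).
sign(π) = (−1)^{n − #cycles} = (−1)^{193−7} = (−1)^186 = +1.

+1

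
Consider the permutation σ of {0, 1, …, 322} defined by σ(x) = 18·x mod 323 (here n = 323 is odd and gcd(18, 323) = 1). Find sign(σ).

-1

Orbit of 18 under x↦18x: [18, 1]… (length divides ord_323(18)).
Cycle lengths of π_18 on ℤ/323ℤ: [2, 2, 2, 2, 2, 2, 2, 2, 2, 2, 2, 2, 2, 2, 2, 2, 2, 2, 2, 2, 2, 2, 2, 2, 2, 2, 2, 2, 2, 2, 2, 2, 2, 2, 2, 2, 2, 2, 2, 2, 2, 2, 2, 2, 2, 2, 2, 2, 2, 2, 2, 2, 2, 2, 2, 2, 2, 2, 2, 2, 2, 2, 2, 2, 2, 2, 2, 2, 2, 2, 2, 2, 2, 2, 2, 2, 2, 2, 2, 2, 2, 2, 2, 2, 2, 2, 2, 2, 2, 2, 2, 2, 2, 2, 2, 2, 2, 2, 2, 2, 2, 2, 2, 2, 2, 2, 2, 2, 2, 2, 2, 2, 2, 2, 2, 2, 2, 2, 2, 2, 2, 2, 2, 2, 2, 2, 2, 2, 2, 2, 2, 2, 2, 2, 2, 2, 2, 2, 2, 2, 2, 2, 2, 2, 2, 2, 2, 2, 2, 2, 2, 2, 2, 1, 1, 1, 1, 1, 1, 1, 1, 1, 1, 1, 1, 1, 1, 1, 1, 1]; 170 cycles in total.
Σ(ℓ_i−1) = 323−170 = 153; sign = (−1)^153 = -1.
Zolotarev: (18|323) = -1, matching the cycle-count sign.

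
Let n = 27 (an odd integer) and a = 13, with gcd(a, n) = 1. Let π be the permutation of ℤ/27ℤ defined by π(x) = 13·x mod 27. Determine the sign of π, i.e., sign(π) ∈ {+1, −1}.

Trace 16: π^k(16) = [16, 19, 4, 25, 1, 13, 7] for k=0..6.
Cycle type of π: 9×2 + 3×2 + 1×3; total 7 cycles.
27 − 7 = 20 transpositions; sign(π) = (−1)^20 = +1.
Zolotarev: (13|27) = +1, matching the cycle-count sign.

+1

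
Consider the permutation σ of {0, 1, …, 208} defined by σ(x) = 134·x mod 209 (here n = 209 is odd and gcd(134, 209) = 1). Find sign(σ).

Orbit of 172 under x↦134x: [172, 58, 39, 1, 134, 191, 96]… (length divides ord_209(134)).
π_134 has 38 disjoint cycles with lengths [10, 10, 10, 10, 10, 10, 10, 10, 10, 10, 10, 10, 10, 10, 10, 10, 10, 10, 10, 1, 1, 1, 1, 1, 1, 1, 1, 1, 1, 1, 1, 1, 1, 1, 1, 1, 1, 1] on {0,…,208}.
With 38 cycles on 209 points, sign = (−1)^{209−38} = -1.
Check: (134/209) = -1 by Zolotarev.

-1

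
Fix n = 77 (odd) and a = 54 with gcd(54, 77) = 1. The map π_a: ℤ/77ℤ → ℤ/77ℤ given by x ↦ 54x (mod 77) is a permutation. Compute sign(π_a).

+1

Trace 67: π^k(67) = [67, 76, 23, 10, 1, 54] for k=0..5.
Cycle lengths of π_54 on ℤ/77ℤ: [6, 6, 6, 6, 6, 6, 6, 6, 6, 6, 6, 2, 2, 2, 2, 2, 1]; 17 cycles in total.
Σ(ℓ_i−1) = 77−17 = 60; sign = (−1)^60 = +1.
Via Zolotarev, sign(π_{54}) = (54|77) = +1.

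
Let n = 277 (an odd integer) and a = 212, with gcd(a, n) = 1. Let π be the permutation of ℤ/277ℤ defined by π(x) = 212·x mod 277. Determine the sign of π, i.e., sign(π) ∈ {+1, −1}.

Trace 44: π^k(44) = [44, 187, 33, 71, 94, 261, 209] for k=0..6.
Cycle type of π: 276 + 1; total 2 cycles.
277 − 2 = 275 transpositions; sign(π) = (−1)^275 = -1.

-1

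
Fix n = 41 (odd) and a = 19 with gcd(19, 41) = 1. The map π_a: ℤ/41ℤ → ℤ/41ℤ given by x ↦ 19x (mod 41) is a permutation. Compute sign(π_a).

Trace 4: π^k(4) = [4, 35, 9, 7, 10, 26, 2] for k=0..6.
2 cycles of lengths [40, 1].
sign(π) = (−1)^{n − #cycles} = (−1)^{41−2} = (−1)^39 = -1.
Via Zolotarev, sign(π_{19}) = (19|41) = -1.

-1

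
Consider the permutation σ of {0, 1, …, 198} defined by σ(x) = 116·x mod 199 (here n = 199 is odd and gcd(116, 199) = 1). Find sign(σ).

Start at x=106: 106 → 157 → 103 → 8 → 132 → 188 → 117 → … (one orbit).
Cycle lengths of π_116 on ℤ/199ℤ: [33, 33, 33, 33, 33, 33, 1]; 7 cycles in total.
Σ(ℓ_i−1) = 199−7 = 192; sign = (−1)^192 = +1.

+1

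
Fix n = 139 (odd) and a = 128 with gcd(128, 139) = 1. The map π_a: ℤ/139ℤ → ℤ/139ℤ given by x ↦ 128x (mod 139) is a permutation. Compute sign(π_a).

-1

Orbit of 76 under x↦128x: [76, 137, 22, 36, 21, 47, 39]… (length divides ord_139(128)).
Cycle type of π: 138 + 1; total 2 cycles.
sign(π) = (−1)^{n − #cycles} = (−1)^{139−2} = (−1)^137 = -1.
The Jacobi symbol (128|139) = -1 (Zolotarev) agrees.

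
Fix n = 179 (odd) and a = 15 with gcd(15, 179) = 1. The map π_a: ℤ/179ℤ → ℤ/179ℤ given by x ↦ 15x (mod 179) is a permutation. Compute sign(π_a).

+1

Orbit of 61 under x↦15x: [61, 20, 121, 25, 17, 76, 66]… (length divides ord_179(15)).
Cycle type of π: 89×2 + 1; total 3 cycles.
Σ(ℓ_i−1) = 179−3 = 176; sign = (−1)^176 = +1.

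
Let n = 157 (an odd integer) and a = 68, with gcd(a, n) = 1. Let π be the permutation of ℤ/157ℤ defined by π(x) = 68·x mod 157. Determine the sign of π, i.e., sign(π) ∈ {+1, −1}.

Start at x=31: 31 → 67 → 3 → 47 → 56 → 40 → 51 → … (one orbit).
Cycle lengths of π_68 on ℤ/157ℤ: [78, 78, 1]; 3 cycles in total.
sign(π) = (−1)^{n − #cycles} = (−1)^{157−3} = (−1)^154 = +1.
Zolotarev: (68|157) = +1, matching the cycle-count sign.

+1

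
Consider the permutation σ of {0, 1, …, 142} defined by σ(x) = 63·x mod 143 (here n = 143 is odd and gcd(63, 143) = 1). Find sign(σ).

Start at x=64: 64 → 28 → 48 → 21 → 36 → 123 → 27 → … (one orbit).
Cycle type of π: 60×2 + 12 + 10 + 1; total 5 cycles.
n − c = 143 − 5 = 138; sign = (−1)^138 = +1.

+1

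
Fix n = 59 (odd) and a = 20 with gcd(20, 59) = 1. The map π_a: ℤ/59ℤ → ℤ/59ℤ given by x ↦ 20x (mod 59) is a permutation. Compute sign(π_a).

Trace 29: π^k(29) = [29, 49, 36, 12, 4, 21, 7] for k=0..6.
Decompose π into cycles: lengths [29, 29, 1] (3 cycles, including the fixed point 0).
Σ(ℓ_i−1) = 59−3 = 56; sign = (−1)^56 = +1.
The Jacobi symbol (20|59) = +1 (Zolotarev) agrees.

+1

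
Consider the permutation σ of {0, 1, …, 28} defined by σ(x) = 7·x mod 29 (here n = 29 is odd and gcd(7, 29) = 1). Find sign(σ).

+1

Trace 7: π^k(7) = [7, 20, 24, 23, 16, 25, 1] for k=0..6.
Cycle lengths of π_7 on ℤ/29ℤ: [7, 7, 7, 7, 1]; 5 cycles in total.
sign(π) = (−1)^{n − #cycles} = (−1)^{29−5} = (−1)^24 = +1.
Zolotarev: (7|29) = +1, matching the cycle-count sign.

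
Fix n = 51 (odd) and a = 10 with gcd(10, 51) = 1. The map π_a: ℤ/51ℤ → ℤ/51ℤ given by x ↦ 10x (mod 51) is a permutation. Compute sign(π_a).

-1

Start at x=7: 7 → 19 → 37 → 13 → 28 → 25 → 46 → … (one orbit).
Cycle lengths of π_10 on ℤ/51ℤ: [16, 16, 16, 1, 1, 1]; 6 cycles in total.
n − c = 51 − 6 = 45; sign = (−1)^45 = -1.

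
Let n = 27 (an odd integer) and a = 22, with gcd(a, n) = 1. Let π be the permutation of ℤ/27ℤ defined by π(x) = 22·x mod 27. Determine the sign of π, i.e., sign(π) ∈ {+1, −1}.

Orbit of 13 under x↦22x: [13, 16, 1, 22, 25, 10, 4]… (length divides ord_27(22)).
π_22 has 7 disjoint cycles with lengths [9, 9, 3, 3, 1, 1, 1] on {0,…,26}.
27 − 7 = 20 transpositions; sign(π) = (−1)^20 = +1.
Via Zolotarev, sign(π_{22}) = (22|27) = +1.

+1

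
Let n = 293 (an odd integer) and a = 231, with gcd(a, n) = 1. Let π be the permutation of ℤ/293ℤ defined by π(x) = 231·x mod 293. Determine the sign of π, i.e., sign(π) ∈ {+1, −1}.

Orbit of 136 under x↦231x: [136, 65, 72, 224, 176, 222, 7]… (length divides ord_293(231)).
Decompose π into cycles: lengths [292, 1] (2 cycles, including the fixed point 0).
Σ(ℓ_i−1) = 293−2 = 291; sign = (−1)^291 = -1.

-1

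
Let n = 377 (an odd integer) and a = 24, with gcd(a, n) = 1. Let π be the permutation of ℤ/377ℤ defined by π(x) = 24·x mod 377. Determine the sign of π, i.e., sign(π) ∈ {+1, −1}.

-1

Start at x=123: 123 → 313 → 349 → 82 → 83 → 107 → 306 → … (one orbit).
The orbit structure of x ↦ 24x mod 377: 10 orbits of sizes [84, 84, 84, 84, 12, 7, 7, 7, 7, 1].
377 − 10 = 367 transpositions; sign(π) = (−1)^367 = -1.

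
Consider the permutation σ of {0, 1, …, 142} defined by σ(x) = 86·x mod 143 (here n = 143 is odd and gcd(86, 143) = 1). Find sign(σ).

-1

Orbit of 25 under x↦86x: [25, 5, 1, 86, 103, 135, 27]… (length divides ord_143(86)).
Cycle type of π: 20×6 + 5×2 + 4×3 + 1; total 12 cycles.
n − c = 143 − 12 = 131; sign = (−1)^131 = -1.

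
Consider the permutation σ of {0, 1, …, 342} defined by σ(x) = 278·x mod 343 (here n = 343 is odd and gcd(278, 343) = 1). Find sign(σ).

-1

Orbit of 317 under x↦278x: [317, 318, 253, 19, 137, 13, 184]… (length divides ord_343(278)).
4 cycles of lengths [294, 42, 6, 1].
With 4 cycles on 343 points, sign = (−1)^{343−4} = -1.
Check: (278/343) = -1 by Zolotarev.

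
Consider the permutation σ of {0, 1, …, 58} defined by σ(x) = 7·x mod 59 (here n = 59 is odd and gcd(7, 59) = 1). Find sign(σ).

Start at x=12: 12 → 25 → 57 → 45 → 20 → 22 → 36 → … (one orbit).
Decompose π into cycles: lengths [29, 29, 1] (3 cycles, including the fixed point 0).
With 3 cycles on 59 points, sign = (−1)^{59−3} = +1.

+1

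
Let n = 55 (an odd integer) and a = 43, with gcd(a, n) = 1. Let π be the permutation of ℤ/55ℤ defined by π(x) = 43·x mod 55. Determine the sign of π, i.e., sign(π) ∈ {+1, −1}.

+1

Orbit of 32 under x↦43x: [32, 1, 43, 34]… (length divides ord_55(43)).
17 cycles of lengths [4, 4, 4, 4, 4, 4, 4, 4, 4, 4, 4, 2, 2, 2, 2, 2, 1].
17 cycles on 55: each ℓ→(−1)^(ℓ−1), product (−1)^38 = +1.
Via Zolotarev, sign(π_{43}) = (43|55) = +1.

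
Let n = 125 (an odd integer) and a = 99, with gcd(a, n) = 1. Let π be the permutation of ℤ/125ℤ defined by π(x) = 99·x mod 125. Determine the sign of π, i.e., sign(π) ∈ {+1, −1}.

+1

Trace 26: π^k(26) = [26, 74, 76, 24, 1, 99, 51] for k=0..6.
Cycle type of π: 10×10 + 2×12 + 1; total 23 cycles.
23 cycles on 125: each ℓ→(−1)^(ℓ−1), product (−1)^102 = +1.
Via Zolotarev, sign(π_{99}) = (99|125) = +1.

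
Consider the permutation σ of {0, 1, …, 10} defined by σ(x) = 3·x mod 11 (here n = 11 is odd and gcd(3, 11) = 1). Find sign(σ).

+1

Trace 5: π^k(5) = [5, 4, 1, 3, 9] for k=0..4.
Decompose π into cycles: lengths [5, 5, 1] (3 cycles, including the fixed point 0).
11 − 3 = 8 transpositions; sign(π) = (−1)^8 = +1.
Via Zolotarev, sign(π_{3}) = (3|11) = +1.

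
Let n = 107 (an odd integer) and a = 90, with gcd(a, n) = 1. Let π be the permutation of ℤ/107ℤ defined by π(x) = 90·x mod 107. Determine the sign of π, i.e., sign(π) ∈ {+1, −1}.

+1

Start at x=47: 47 → 57 → 101 → 102 → 85 → 53 → 62 → … (one orbit).
π_90 has 3 disjoint cycles with lengths [53, 53, 1] on {0,…,106}.
107 − 3 = 104 transpositions; sign(π) = (−1)^104 = +1.
Via Zolotarev, sign(π_{90}) = (90|107) = +1.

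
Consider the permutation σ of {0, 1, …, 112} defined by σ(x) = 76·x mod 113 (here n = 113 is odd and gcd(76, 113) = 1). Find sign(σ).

-1

Orbit of 7 under x↦76x: [7, 80, 91, 23, 53, 73, 11]… (length divides ord_113(76)).
Decompose π into cycles: lengths [112, 1] (2 cycles, including the fixed point 0).
Σ(ℓ_i−1) = 113−2 = 111; sign = (−1)^111 = -1.
Zolotarev: (76|113) = -1, matching the cycle-count sign.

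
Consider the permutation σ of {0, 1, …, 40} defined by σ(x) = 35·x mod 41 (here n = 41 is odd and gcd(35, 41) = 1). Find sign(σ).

Trace 7: π^k(7) = [7, 40, 6, 5, 11, 16, 27] for k=0..6.
π_35 has 2 disjoint cycles with lengths [40, 1] on {0,…,40}.
2 cycles on 41: each ℓ→(−1)^(ℓ−1), product (−1)^39 = -1.
The Jacobi symbol (35|41) = -1 (Zolotarev) agrees.

-1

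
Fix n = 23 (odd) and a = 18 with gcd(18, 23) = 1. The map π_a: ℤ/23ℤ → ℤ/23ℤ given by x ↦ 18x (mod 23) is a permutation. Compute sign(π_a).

Trace 18: π^k(18) = [18, 2, 13, 4, 3, 8, 6] for k=0..6.
Decompose π into cycles: lengths [11, 11, 1] (3 cycles, including the fixed point 0).
Σ(ℓ_i−1) = 23−3 = 20; sign = (−1)^20 = +1.
The Jacobi symbol (18|23) = +1 (Zolotarev) agrees.

+1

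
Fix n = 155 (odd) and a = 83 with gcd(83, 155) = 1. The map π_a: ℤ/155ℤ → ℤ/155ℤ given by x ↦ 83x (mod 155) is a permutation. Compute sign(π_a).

Trace 58: π^k(58) = [58, 9, 127, 1, 83, 69, 147] for k=0..6.
5 cycles of lengths [60, 60, 30, 4, 1].
n − c = 155 − 5 = 150; sign = (−1)^150 = +1.

+1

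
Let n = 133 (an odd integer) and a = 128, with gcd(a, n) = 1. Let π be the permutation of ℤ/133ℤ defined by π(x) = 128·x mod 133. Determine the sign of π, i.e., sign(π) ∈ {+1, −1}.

-1

Orbit of 113 under x↦128x: [113, 100, 32, 106, 2, 123, 50]… (length divides ord_133(128)).
Decompose π into cycles: lengths [18, 18, 18, 18, 18, 18, 18, 3, 3, 1] (10 cycles, including the fixed point 0).
n − c = 133 − 10 = 123; sign = (−1)^123 = -1.
(128|133)_J = -1 (Zolotarev's lemma cross-check).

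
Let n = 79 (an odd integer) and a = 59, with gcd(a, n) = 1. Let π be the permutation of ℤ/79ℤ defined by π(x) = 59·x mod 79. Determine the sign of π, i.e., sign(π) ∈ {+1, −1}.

-1

Orbit of 39 under x↦59x: [39, 10, 37, 50, 27, 13, 56]… (length divides ord_79(59)).
2 cycles of lengths [78, 1].
n − c = 79 − 2 = 77; sign = (−1)^77 = -1.
Zolotarev: (59|79) = -1, matching the cycle-count sign.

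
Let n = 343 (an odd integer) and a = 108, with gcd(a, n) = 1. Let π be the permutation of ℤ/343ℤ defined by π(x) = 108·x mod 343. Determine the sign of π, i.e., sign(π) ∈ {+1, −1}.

-1

Trace 211: π^k(211) = [211, 150, 79, 300, 158, 257, 316] for k=0..6.
4 cycles of lengths [294, 42, 6, 1].
sign(π) = (−1)^{n − #cycles} = (−1)^{343−4} = (−1)^339 = -1.
The Jacobi symbol (108|343) = -1 (Zolotarev) agrees.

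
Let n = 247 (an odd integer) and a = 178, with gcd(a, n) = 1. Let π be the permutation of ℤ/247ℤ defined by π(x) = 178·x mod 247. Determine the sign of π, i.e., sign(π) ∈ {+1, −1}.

+1

Orbit of 68 under x↦178x: [68, 1, 178]… (length divides ord_247(178)).
Cycle type of π: 3×82 + 1; total 83 cycles.
n − c = 247 − 83 = 164; sign = (−1)^164 = +1.
Via Zolotarev, sign(π_{178}) = (178|247) = +1.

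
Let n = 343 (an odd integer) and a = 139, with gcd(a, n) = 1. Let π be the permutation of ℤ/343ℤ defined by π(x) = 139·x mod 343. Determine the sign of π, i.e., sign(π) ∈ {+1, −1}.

Orbit of 309 under x↦139x: [309, 76, 274, 13, 92, 97, 106]… (length divides ord_343(139)).
The orbit structure of x ↦ 139x mod 343: 10 orbits of sizes [98, 98, 98, 14, 14, 14, 2, 2, 2, 1].
With 10 cycles on 343 points, sign = (−1)^{343−10} = -1.
Zolotarev: (139|343) = -1, matching the cycle-count sign.

-1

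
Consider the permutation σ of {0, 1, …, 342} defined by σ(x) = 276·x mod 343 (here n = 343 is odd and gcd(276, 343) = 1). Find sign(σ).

Start at x=50: 50 → 80 → 128 → 342 → 67 → 313 → 295 → … (one orbit).
Cycle type of π: 42×7 + 6×8 + 1; total 16 cycles.
sign(π) = (−1)^{n − #cycles} = (−1)^{343−16} = (−1)^327 = -1.

-1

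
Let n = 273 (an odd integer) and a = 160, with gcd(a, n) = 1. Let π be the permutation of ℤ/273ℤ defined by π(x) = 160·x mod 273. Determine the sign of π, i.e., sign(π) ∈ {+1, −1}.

-1

Start at x=244: 244 → 1 → 160 → 211 → 181 → 22 → 244 (one orbit).
Decompose π into cycles: lengths [6, 6, 6, 6, 6, 6, 6, 6, 6, 6, 6, 6, 6, 6, 6, 6, 6, 6, 6, 6, 6, 6, 6, 6, 6, 6, 6, 6, 6, 6, 6, 6, 6, 6, 6, 6, 6, 6, 6, 6, 6, 6, 2, 2, 2, 2, 2, 2, 2, 2, 2, 1, 1, 1] (54 cycles, including the fixed point 0).
sign(π) = (−1)^{n − #cycles} = (−1)^{273−54} = (−1)^219 = -1.
(160|273)_J = -1 (Zolotarev's lemma cross-check).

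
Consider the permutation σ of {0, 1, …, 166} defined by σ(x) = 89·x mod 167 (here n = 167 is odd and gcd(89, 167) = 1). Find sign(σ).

+1

Start at x=84: 84 → 128 → 36 → 31 → 87 → 61 → 85 → … (one orbit).
π_89 has 3 disjoint cycles with lengths [83, 83, 1] on {0,…,166}.
167 − 3 = 164 transpositions; sign(π) = (−1)^164 = +1.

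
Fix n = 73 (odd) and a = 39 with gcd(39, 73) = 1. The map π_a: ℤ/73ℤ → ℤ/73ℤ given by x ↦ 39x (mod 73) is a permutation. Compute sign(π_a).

-1

Start at x=56: 56 → 67 → 58 → 72 → 34 → 12 → 30 → … (one orbit).
Cycle lengths of π_39 on ℤ/73ℤ: [72, 1]; 2 cycles in total.
Σ(ℓ_i−1) = 73−2 = 71; sign = (−1)^71 = -1.
Via Zolotarev, sign(π_{39}) = (39|73) = -1.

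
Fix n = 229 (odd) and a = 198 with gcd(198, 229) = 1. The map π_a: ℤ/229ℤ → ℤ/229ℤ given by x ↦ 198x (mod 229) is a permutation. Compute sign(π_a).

Start at x=182: 182 → 83 → 175 → 71 → 89 → 218 → 112 → … (one orbit).
Decompose π into cycles: lengths [228, 1] (2 cycles, including the fixed point 0).
229 − 2 = 227 transpositions; sign(π) = (−1)^227 = -1.

-1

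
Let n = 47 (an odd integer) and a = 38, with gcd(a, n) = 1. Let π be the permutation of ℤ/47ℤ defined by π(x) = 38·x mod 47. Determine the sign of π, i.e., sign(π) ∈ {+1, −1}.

Trace 12: π^k(12) = [12, 33, 32, 41, 7, 31, 3] for k=0..6.
π_38 has 2 disjoint cycles with lengths [46, 1] on {0,…,46}.
Σ(ℓ_i−1) = 47−2 = 45; sign = (−1)^45 = -1.
Zolotarev: (38|47) = -1, matching the cycle-count sign.

-1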